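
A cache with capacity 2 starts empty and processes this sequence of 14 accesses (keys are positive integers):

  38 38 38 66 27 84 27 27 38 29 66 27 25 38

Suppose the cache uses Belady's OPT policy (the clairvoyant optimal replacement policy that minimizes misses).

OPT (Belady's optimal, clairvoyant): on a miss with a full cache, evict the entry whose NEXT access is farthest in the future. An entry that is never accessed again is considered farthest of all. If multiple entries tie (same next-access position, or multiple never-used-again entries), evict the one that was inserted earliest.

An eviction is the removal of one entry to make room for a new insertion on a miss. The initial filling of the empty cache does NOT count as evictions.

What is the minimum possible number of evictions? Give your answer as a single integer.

OPT (Belady) simulation (capacity=2):
  1. access 38: MISS. Cache: [38]
  2. access 38: HIT. Next use of 38: step 3. Cache: [38]
  3. access 38: HIT. Next use of 38: step 9. Cache: [38]
  4. access 66: MISS. Cache: [38 66]
  5. access 27: MISS, evict 66 (next use: step 11). Cache: [38 27]
  6. access 84: MISS, evict 38 (next use: step 9). Cache: [27 84]
  7. access 27: HIT. Next use of 27: step 8. Cache: [27 84]
  8. access 27: HIT. Next use of 27: step 12. Cache: [27 84]
  9. access 38: MISS, evict 84 (next use: never). Cache: [27 38]
  10. access 29: MISS, evict 38 (next use: step 14). Cache: [27 29]
  11. access 66: MISS, evict 29 (next use: never). Cache: [27 66]
  12. access 27: HIT. Next use of 27: never. Cache: [27 66]
  13. access 25: MISS, evict 27 (next use: never). Cache: [66 25]
  14. access 38: MISS, evict 66 (next use: never). Cache: [25 38]
Total: 5 hits, 9 misses, 7 evictions

Answer: 7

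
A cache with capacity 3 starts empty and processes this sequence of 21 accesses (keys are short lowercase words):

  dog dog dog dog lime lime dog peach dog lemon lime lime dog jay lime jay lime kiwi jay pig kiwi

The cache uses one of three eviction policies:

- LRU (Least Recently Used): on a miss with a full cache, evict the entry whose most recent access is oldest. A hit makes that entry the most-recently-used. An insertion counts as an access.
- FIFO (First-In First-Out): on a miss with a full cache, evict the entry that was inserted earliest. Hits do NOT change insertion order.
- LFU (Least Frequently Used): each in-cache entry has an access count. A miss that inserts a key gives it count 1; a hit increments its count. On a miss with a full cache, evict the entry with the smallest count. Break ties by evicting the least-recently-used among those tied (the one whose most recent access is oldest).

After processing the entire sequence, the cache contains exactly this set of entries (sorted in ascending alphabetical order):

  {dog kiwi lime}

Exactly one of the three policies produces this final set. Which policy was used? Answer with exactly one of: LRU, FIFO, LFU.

Answer: LFU

Derivation:
Simulating under each policy and comparing final sets:
  LRU: final set = {jay kiwi pig} -> differs
  FIFO: final set = {kiwi lime pig} -> differs
  LFU: final set = {dog kiwi lime} -> MATCHES target
Only LFU produces the target set.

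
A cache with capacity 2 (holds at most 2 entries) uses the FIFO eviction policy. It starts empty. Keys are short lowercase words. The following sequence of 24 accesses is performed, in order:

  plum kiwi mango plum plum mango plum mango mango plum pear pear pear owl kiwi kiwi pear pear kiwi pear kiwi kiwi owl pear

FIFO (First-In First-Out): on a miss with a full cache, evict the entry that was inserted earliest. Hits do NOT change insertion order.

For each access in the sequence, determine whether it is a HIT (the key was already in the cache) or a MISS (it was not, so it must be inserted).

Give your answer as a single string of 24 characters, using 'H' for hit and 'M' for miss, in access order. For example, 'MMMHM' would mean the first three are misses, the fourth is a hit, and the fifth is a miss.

FIFO simulation (capacity=2):
  1. access plum: MISS. Cache (old->new): [plum]
  2. access kiwi: MISS. Cache (old->new): [plum kiwi]
  3. access mango: MISS, evict plum. Cache (old->new): [kiwi mango]
  4. access plum: MISS, evict kiwi. Cache (old->new): [mango plum]
  5. access plum: HIT. Cache (old->new): [mango plum]
  6. access mango: HIT. Cache (old->new): [mango plum]
  7. access plum: HIT. Cache (old->new): [mango plum]
  8. access mango: HIT. Cache (old->new): [mango plum]
  9. access mango: HIT. Cache (old->new): [mango plum]
  10. access plum: HIT. Cache (old->new): [mango plum]
  11. access pear: MISS, evict mango. Cache (old->new): [plum pear]
  12. access pear: HIT. Cache (old->new): [plum pear]
  13. access pear: HIT. Cache (old->new): [plum pear]
  14. access owl: MISS, evict plum. Cache (old->new): [pear owl]
  15. access kiwi: MISS, evict pear. Cache (old->new): [owl kiwi]
  16. access kiwi: HIT. Cache (old->new): [owl kiwi]
  17. access pear: MISS, evict owl. Cache (old->new): [kiwi pear]
  18. access pear: HIT. Cache (old->new): [kiwi pear]
  19. access kiwi: HIT. Cache (old->new): [kiwi pear]
  20. access pear: HIT. Cache (old->new): [kiwi pear]
  21. access kiwi: HIT. Cache (old->new): [kiwi pear]
  22. access kiwi: HIT. Cache (old->new): [kiwi pear]
  23. access owl: MISS, evict kiwi. Cache (old->new): [pear owl]
  24. access pear: HIT. Cache (old->new): [pear owl]
Total: 15 hits, 9 misses, 7 evictions

Answer: MMMMHHHHHHMHHMMHMHHHHHMH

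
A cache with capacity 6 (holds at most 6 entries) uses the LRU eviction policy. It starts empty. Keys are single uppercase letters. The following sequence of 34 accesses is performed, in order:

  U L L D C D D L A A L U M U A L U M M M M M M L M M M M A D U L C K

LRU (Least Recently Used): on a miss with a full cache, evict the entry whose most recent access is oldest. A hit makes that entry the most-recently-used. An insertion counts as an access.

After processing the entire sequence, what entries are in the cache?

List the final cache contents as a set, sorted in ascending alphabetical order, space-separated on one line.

Answer: A C D K L U

Derivation:
LRU simulation (capacity=6):
  1. access U: MISS. Cache (LRU->MRU): [U]
  2. access L: MISS. Cache (LRU->MRU): [U L]
  3. access L: HIT. Cache (LRU->MRU): [U L]
  4. access D: MISS. Cache (LRU->MRU): [U L D]
  5. access C: MISS. Cache (LRU->MRU): [U L D C]
  6. access D: HIT. Cache (LRU->MRU): [U L C D]
  7. access D: HIT. Cache (LRU->MRU): [U L C D]
  8. access L: HIT. Cache (LRU->MRU): [U C D L]
  9. access A: MISS. Cache (LRU->MRU): [U C D L A]
  10. access A: HIT. Cache (LRU->MRU): [U C D L A]
  11. access L: HIT. Cache (LRU->MRU): [U C D A L]
  12. access U: HIT. Cache (LRU->MRU): [C D A L U]
  13. access M: MISS. Cache (LRU->MRU): [C D A L U M]
  14. access U: HIT. Cache (LRU->MRU): [C D A L M U]
  15. access A: HIT. Cache (LRU->MRU): [C D L M U A]
  16. access L: HIT. Cache (LRU->MRU): [C D M U A L]
  17. access U: HIT. Cache (LRU->MRU): [C D M A L U]
  18. access M: HIT. Cache (LRU->MRU): [C D A L U M]
  19. access M: HIT. Cache (LRU->MRU): [C D A L U M]
  20. access M: HIT. Cache (LRU->MRU): [C D A L U M]
  21. access M: HIT. Cache (LRU->MRU): [C D A L U M]
  22. access M: HIT. Cache (LRU->MRU): [C D A L U M]
  23. access M: HIT. Cache (LRU->MRU): [C D A L U M]
  24. access L: HIT. Cache (LRU->MRU): [C D A U M L]
  25. access M: HIT. Cache (LRU->MRU): [C D A U L M]
  26. access M: HIT. Cache (LRU->MRU): [C D A U L M]
  27. access M: HIT. Cache (LRU->MRU): [C D A U L M]
  28. access M: HIT. Cache (LRU->MRU): [C D A U L M]
  29. access A: HIT. Cache (LRU->MRU): [C D U L M A]
  30. access D: HIT. Cache (LRU->MRU): [C U L M A D]
  31. access U: HIT. Cache (LRU->MRU): [C L M A D U]
  32. access L: HIT. Cache (LRU->MRU): [C M A D U L]
  33. access C: HIT. Cache (LRU->MRU): [M A D U L C]
  34. access K: MISS, evict M. Cache (LRU->MRU): [A D U L C K]
Total: 27 hits, 7 misses, 1 evictions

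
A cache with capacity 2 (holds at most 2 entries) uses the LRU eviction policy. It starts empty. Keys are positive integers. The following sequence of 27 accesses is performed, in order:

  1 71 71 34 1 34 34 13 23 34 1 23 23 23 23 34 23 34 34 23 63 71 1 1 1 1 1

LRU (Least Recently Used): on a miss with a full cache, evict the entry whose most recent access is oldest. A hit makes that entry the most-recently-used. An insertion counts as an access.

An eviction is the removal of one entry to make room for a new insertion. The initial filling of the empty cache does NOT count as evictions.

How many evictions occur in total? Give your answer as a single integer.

LRU simulation (capacity=2):
  1. access 1: MISS. Cache (LRU->MRU): [1]
  2. access 71: MISS. Cache (LRU->MRU): [1 71]
  3. access 71: HIT. Cache (LRU->MRU): [1 71]
  4. access 34: MISS, evict 1. Cache (LRU->MRU): [71 34]
  5. access 1: MISS, evict 71. Cache (LRU->MRU): [34 1]
  6. access 34: HIT. Cache (LRU->MRU): [1 34]
  7. access 34: HIT. Cache (LRU->MRU): [1 34]
  8. access 13: MISS, evict 1. Cache (LRU->MRU): [34 13]
  9. access 23: MISS, evict 34. Cache (LRU->MRU): [13 23]
  10. access 34: MISS, evict 13. Cache (LRU->MRU): [23 34]
  11. access 1: MISS, evict 23. Cache (LRU->MRU): [34 1]
  12. access 23: MISS, evict 34. Cache (LRU->MRU): [1 23]
  13. access 23: HIT. Cache (LRU->MRU): [1 23]
  14. access 23: HIT. Cache (LRU->MRU): [1 23]
  15. access 23: HIT. Cache (LRU->MRU): [1 23]
  16. access 34: MISS, evict 1. Cache (LRU->MRU): [23 34]
  17. access 23: HIT. Cache (LRU->MRU): [34 23]
  18. access 34: HIT. Cache (LRU->MRU): [23 34]
  19. access 34: HIT. Cache (LRU->MRU): [23 34]
  20. access 23: HIT. Cache (LRU->MRU): [34 23]
  21. access 63: MISS, evict 34. Cache (LRU->MRU): [23 63]
  22. access 71: MISS, evict 23. Cache (LRU->MRU): [63 71]
  23. access 1: MISS, evict 63. Cache (LRU->MRU): [71 1]
  24. access 1: HIT. Cache (LRU->MRU): [71 1]
  25. access 1: HIT. Cache (LRU->MRU): [71 1]
  26. access 1: HIT. Cache (LRU->MRU): [71 1]
  27. access 1: HIT. Cache (LRU->MRU): [71 1]
Total: 14 hits, 13 misses, 11 evictions

Answer: 11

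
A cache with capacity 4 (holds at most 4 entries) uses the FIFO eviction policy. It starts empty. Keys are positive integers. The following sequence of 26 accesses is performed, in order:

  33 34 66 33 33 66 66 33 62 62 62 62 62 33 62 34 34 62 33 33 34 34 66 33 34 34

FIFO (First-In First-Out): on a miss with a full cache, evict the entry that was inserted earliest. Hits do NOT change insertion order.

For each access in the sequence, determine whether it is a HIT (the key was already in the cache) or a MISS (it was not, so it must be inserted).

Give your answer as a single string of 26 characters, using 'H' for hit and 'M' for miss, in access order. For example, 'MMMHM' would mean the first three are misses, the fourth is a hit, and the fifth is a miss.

FIFO simulation (capacity=4):
  1. access 33: MISS. Cache (old->new): [33]
  2. access 34: MISS. Cache (old->new): [33 34]
  3. access 66: MISS. Cache (old->new): [33 34 66]
  4. access 33: HIT. Cache (old->new): [33 34 66]
  5. access 33: HIT. Cache (old->new): [33 34 66]
  6. access 66: HIT. Cache (old->new): [33 34 66]
  7. access 66: HIT. Cache (old->new): [33 34 66]
  8. access 33: HIT. Cache (old->new): [33 34 66]
  9. access 62: MISS. Cache (old->new): [33 34 66 62]
  10. access 62: HIT. Cache (old->new): [33 34 66 62]
  11. access 62: HIT. Cache (old->new): [33 34 66 62]
  12. access 62: HIT. Cache (old->new): [33 34 66 62]
  13. access 62: HIT. Cache (old->new): [33 34 66 62]
  14. access 33: HIT. Cache (old->new): [33 34 66 62]
  15. access 62: HIT. Cache (old->new): [33 34 66 62]
  16. access 34: HIT. Cache (old->new): [33 34 66 62]
  17. access 34: HIT. Cache (old->new): [33 34 66 62]
  18. access 62: HIT. Cache (old->new): [33 34 66 62]
  19. access 33: HIT. Cache (old->new): [33 34 66 62]
  20. access 33: HIT. Cache (old->new): [33 34 66 62]
  21. access 34: HIT. Cache (old->new): [33 34 66 62]
  22. access 34: HIT. Cache (old->new): [33 34 66 62]
  23. access 66: HIT. Cache (old->new): [33 34 66 62]
  24. access 33: HIT. Cache (old->new): [33 34 66 62]
  25. access 34: HIT. Cache (old->new): [33 34 66 62]
  26. access 34: HIT. Cache (old->new): [33 34 66 62]
Total: 22 hits, 4 misses, 0 evictions

Answer: MMMHHHHHMHHHHHHHHHHHHHHHHH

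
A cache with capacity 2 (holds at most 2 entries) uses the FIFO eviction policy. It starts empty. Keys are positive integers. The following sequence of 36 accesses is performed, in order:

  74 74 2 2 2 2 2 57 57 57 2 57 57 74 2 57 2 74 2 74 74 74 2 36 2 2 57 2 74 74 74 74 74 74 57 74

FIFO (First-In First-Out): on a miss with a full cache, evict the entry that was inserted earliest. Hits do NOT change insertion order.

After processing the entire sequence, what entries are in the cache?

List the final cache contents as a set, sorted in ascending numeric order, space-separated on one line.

FIFO simulation (capacity=2):
  1. access 74: MISS. Cache (old->new): [74]
  2. access 74: HIT. Cache (old->new): [74]
  3. access 2: MISS. Cache (old->new): [74 2]
  4. access 2: HIT. Cache (old->new): [74 2]
  5. access 2: HIT. Cache (old->new): [74 2]
  6. access 2: HIT. Cache (old->new): [74 2]
  7. access 2: HIT. Cache (old->new): [74 2]
  8. access 57: MISS, evict 74. Cache (old->new): [2 57]
  9. access 57: HIT. Cache (old->new): [2 57]
  10. access 57: HIT. Cache (old->new): [2 57]
  11. access 2: HIT. Cache (old->new): [2 57]
  12. access 57: HIT. Cache (old->new): [2 57]
  13. access 57: HIT. Cache (old->new): [2 57]
  14. access 74: MISS, evict 2. Cache (old->new): [57 74]
  15. access 2: MISS, evict 57. Cache (old->new): [74 2]
  16. access 57: MISS, evict 74. Cache (old->new): [2 57]
  17. access 2: HIT. Cache (old->new): [2 57]
  18. access 74: MISS, evict 2. Cache (old->new): [57 74]
  19. access 2: MISS, evict 57. Cache (old->new): [74 2]
  20. access 74: HIT. Cache (old->new): [74 2]
  21. access 74: HIT. Cache (old->new): [74 2]
  22. access 74: HIT. Cache (old->new): [74 2]
  23. access 2: HIT. Cache (old->new): [74 2]
  24. access 36: MISS, evict 74. Cache (old->new): [2 36]
  25. access 2: HIT. Cache (old->new): [2 36]
  26. access 2: HIT. Cache (old->new): [2 36]
  27. access 57: MISS, evict 2. Cache (old->new): [36 57]
  28. access 2: MISS, evict 36. Cache (old->new): [57 2]
  29. access 74: MISS, evict 57. Cache (old->new): [2 74]
  30. access 74: HIT. Cache (old->new): [2 74]
  31. access 74: HIT. Cache (old->new): [2 74]
  32. access 74: HIT. Cache (old->new): [2 74]
  33. access 74: HIT. Cache (old->new): [2 74]
  34. access 74: HIT. Cache (old->new): [2 74]
  35. access 57: MISS, evict 2. Cache (old->new): [74 57]
  36. access 74: HIT. Cache (old->new): [74 57]
Total: 23 hits, 13 misses, 11 evictions

Answer: 57 74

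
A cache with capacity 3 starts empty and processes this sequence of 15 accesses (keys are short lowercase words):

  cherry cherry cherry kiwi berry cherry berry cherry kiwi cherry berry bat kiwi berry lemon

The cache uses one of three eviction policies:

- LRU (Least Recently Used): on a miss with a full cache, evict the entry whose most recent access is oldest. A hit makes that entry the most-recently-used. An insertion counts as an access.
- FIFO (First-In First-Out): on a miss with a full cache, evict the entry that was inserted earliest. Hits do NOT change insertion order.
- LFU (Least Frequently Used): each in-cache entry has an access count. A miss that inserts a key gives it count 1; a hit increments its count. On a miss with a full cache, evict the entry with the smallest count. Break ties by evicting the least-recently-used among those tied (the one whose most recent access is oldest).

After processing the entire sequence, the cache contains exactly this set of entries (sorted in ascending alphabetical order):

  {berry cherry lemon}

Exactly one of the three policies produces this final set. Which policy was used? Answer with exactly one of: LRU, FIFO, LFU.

Answer: LFU

Derivation:
Simulating under each policy and comparing final sets:
  LRU: final set = {berry kiwi lemon} -> differs
  FIFO: final set = {bat berry lemon} -> differs
  LFU: final set = {berry cherry lemon} -> MATCHES target
Only LFU produces the target set.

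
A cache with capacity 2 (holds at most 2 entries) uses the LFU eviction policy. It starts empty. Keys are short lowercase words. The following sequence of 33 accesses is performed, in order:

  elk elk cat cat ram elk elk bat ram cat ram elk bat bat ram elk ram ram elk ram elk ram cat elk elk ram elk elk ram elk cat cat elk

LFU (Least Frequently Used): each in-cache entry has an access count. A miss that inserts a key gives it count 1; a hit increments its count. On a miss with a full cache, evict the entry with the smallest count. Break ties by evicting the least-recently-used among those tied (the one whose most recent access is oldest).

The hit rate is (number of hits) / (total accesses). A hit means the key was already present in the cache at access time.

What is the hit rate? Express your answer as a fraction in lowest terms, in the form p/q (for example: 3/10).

Answer: 20/33

Derivation:
LFU simulation (capacity=2):
  1. access elk: MISS. Cache: [elk(c=1)]
  2. access elk: HIT, count now 2. Cache: [elk(c=2)]
  3. access cat: MISS. Cache: [cat(c=1) elk(c=2)]
  4. access cat: HIT, count now 2. Cache: [elk(c=2) cat(c=2)]
  5. access ram: MISS, evict elk(c=2). Cache: [ram(c=1) cat(c=2)]
  6. access elk: MISS, evict ram(c=1). Cache: [elk(c=1) cat(c=2)]
  7. access elk: HIT, count now 2. Cache: [cat(c=2) elk(c=2)]
  8. access bat: MISS, evict cat(c=2). Cache: [bat(c=1) elk(c=2)]
  9. access ram: MISS, evict bat(c=1). Cache: [ram(c=1) elk(c=2)]
  10. access cat: MISS, evict ram(c=1). Cache: [cat(c=1) elk(c=2)]
  11. access ram: MISS, evict cat(c=1). Cache: [ram(c=1) elk(c=2)]
  12. access elk: HIT, count now 3. Cache: [ram(c=1) elk(c=3)]
  13. access bat: MISS, evict ram(c=1). Cache: [bat(c=1) elk(c=3)]
  14. access bat: HIT, count now 2. Cache: [bat(c=2) elk(c=3)]
  15. access ram: MISS, evict bat(c=2). Cache: [ram(c=1) elk(c=3)]
  16. access elk: HIT, count now 4. Cache: [ram(c=1) elk(c=4)]
  17. access ram: HIT, count now 2. Cache: [ram(c=2) elk(c=4)]
  18. access ram: HIT, count now 3. Cache: [ram(c=3) elk(c=4)]
  19. access elk: HIT, count now 5. Cache: [ram(c=3) elk(c=5)]
  20. access ram: HIT, count now 4. Cache: [ram(c=4) elk(c=5)]
  21. access elk: HIT, count now 6. Cache: [ram(c=4) elk(c=6)]
  22. access ram: HIT, count now 5. Cache: [ram(c=5) elk(c=6)]
  23. access cat: MISS, evict ram(c=5). Cache: [cat(c=1) elk(c=6)]
  24. access elk: HIT, count now 7. Cache: [cat(c=1) elk(c=7)]
  25. access elk: HIT, count now 8. Cache: [cat(c=1) elk(c=8)]
  26. access ram: MISS, evict cat(c=1). Cache: [ram(c=1) elk(c=8)]
  27. access elk: HIT, count now 9. Cache: [ram(c=1) elk(c=9)]
  28. access elk: HIT, count now 10. Cache: [ram(c=1) elk(c=10)]
  29. access ram: HIT, count now 2. Cache: [ram(c=2) elk(c=10)]
  30. access elk: HIT, count now 11. Cache: [ram(c=2) elk(c=11)]
  31. access cat: MISS, evict ram(c=2). Cache: [cat(c=1) elk(c=11)]
  32. access cat: HIT, count now 2. Cache: [cat(c=2) elk(c=11)]
  33. access elk: HIT, count now 12. Cache: [cat(c=2) elk(c=12)]
Total: 20 hits, 13 misses, 11 evictions

Hit rate = 20/33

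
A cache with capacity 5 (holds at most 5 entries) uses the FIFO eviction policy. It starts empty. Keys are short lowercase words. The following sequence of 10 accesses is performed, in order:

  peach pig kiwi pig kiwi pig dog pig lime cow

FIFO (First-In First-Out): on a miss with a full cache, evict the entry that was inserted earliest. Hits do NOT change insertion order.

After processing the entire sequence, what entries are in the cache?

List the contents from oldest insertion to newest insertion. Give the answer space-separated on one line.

FIFO simulation (capacity=5):
  1. access peach: MISS. Cache (old->new): [peach]
  2. access pig: MISS. Cache (old->new): [peach pig]
  3. access kiwi: MISS. Cache (old->new): [peach pig kiwi]
  4. access pig: HIT. Cache (old->new): [peach pig kiwi]
  5. access kiwi: HIT. Cache (old->new): [peach pig kiwi]
  6. access pig: HIT. Cache (old->new): [peach pig kiwi]
  7. access dog: MISS. Cache (old->new): [peach pig kiwi dog]
  8. access pig: HIT. Cache (old->new): [peach pig kiwi dog]
  9. access lime: MISS. Cache (old->new): [peach pig kiwi dog lime]
  10. access cow: MISS, evict peach. Cache (old->new): [pig kiwi dog lime cow]
Total: 4 hits, 6 misses, 1 evictions

Answer: pig kiwi dog lime cow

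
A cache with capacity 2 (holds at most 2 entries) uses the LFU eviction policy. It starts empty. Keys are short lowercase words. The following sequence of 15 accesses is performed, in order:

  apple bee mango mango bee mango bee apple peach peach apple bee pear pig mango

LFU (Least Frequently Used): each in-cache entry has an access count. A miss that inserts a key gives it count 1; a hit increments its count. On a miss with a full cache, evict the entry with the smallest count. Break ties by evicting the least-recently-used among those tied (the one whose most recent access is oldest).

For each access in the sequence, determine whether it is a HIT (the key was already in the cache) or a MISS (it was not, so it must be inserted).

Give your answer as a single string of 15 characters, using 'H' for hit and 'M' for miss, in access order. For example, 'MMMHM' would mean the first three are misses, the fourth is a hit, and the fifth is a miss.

LFU simulation (capacity=2):
  1. access apple: MISS. Cache: [apple(c=1)]
  2. access bee: MISS. Cache: [apple(c=1) bee(c=1)]
  3. access mango: MISS, evict apple(c=1). Cache: [bee(c=1) mango(c=1)]
  4. access mango: HIT, count now 2. Cache: [bee(c=1) mango(c=2)]
  5. access bee: HIT, count now 2. Cache: [mango(c=2) bee(c=2)]
  6. access mango: HIT, count now 3. Cache: [bee(c=2) mango(c=3)]
  7. access bee: HIT, count now 3. Cache: [mango(c=3) bee(c=3)]
  8. access apple: MISS, evict mango(c=3). Cache: [apple(c=1) bee(c=3)]
  9. access peach: MISS, evict apple(c=1). Cache: [peach(c=1) bee(c=3)]
  10. access peach: HIT, count now 2. Cache: [peach(c=2) bee(c=3)]
  11. access apple: MISS, evict peach(c=2). Cache: [apple(c=1) bee(c=3)]
  12. access bee: HIT, count now 4. Cache: [apple(c=1) bee(c=4)]
  13. access pear: MISS, evict apple(c=1). Cache: [pear(c=1) bee(c=4)]
  14. access pig: MISS, evict pear(c=1). Cache: [pig(c=1) bee(c=4)]
  15. access mango: MISS, evict pig(c=1). Cache: [mango(c=1) bee(c=4)]
Total: 6 hits, 9 misses, 7 evictions

Answer: MMMHHHHMMHMHMMM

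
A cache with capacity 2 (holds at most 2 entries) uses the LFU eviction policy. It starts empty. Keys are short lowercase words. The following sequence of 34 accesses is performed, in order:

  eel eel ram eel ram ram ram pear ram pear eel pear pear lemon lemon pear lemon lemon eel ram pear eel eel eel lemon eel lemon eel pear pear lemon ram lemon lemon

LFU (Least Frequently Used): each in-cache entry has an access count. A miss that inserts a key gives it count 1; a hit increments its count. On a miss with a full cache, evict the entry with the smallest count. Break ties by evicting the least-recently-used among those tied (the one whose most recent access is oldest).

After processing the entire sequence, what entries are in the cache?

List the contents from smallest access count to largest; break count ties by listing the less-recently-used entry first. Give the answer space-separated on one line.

LFU simulation (capacity=2):
  1. access eel: MISS. Cache: [eel(c=1)]
  2. access eel: HIT, count now 2. Cache: [eel(c=2)]
  3. access ram: MISS. Cache: [ram(c=1) eel(c=2)]
  4. access eel: HIT, count now 3. Cache: [ram(c=1) eel(c=3)]
  5. access ram: HIT, count now 2. Cache: [ram(c=2) eel(c=3)]
  6. access ram: HIT, count now 3. Cache: [eel(c=3) ram(c=3)]
  7. access ram: HIT, count now 4. Cache: [eel(c=3) ram(c=4)]
  8. access pear: MISS, evict eel(c=3). Cache: [pear(c=1) ram(c=4)]
  9. access ram: HIT, count now 5. Cache: [pear(c=1) ram(c=5)]
  10. access pear: HIT, count now 2. Cache: [pear(c=2) ram(c=5)]
  11. access eel: MISS, evict pear(c=2). Cache: [eel(c=1) ram(c=5)]
  12. access pear: MISS, evict eel(c=1). Cache: [pear(c=1) ram(c=5)]
  13. access pear: HIT, count now 2. Cache: [pear(c=2) ram(c=5)]
  14. access lemon: MISS, evict pear(c=2). Cache: [lemon(c=1) ram(c=5)]
  15. access lemon: HIT, count now 2. Cache: [lemon(c=2) ram(c=5)]
  16. access pear: MISS, evict lemon(c=2). Cache: [pear(c=1) ram(c=5)]
  17. access lemon: MISS, evict pear(c=1). Cache: [lemon(c=1) ram(c=5)]
  18. access lemon: HIT, count now 2. Cache: [lemon(c=2) ram(c=5)]
  19. access eel: MISS, evict lemon(c=2). Cache: [eel(c=1) ram(c=5)]
  20. access ram: HIT, count now 6. Cache: [eel(c=1) ram(c=6)]
  21. access pear: MISS, evict eel(c=1). Cache: [pear(c=1) ram(c=6)]
  22. access eel: MISS, evict pear(c=1). Cache: [eel(c=1) ram(c=6)]
  23. access eel: HIT, count now 2. Cache: [eel(c=2) ram(c=6)]
  24. access eel: HIT, count now 3. Cache: [eel(c=3) ram(c=6)]
  25. access lemon: MISS, evict eel(c=3). Cache: [lemon(c=1) ram(c=6)]
  26. access eel: MISS, evict lemon(c=1). Cache: [eel(c=1) ram(c=6)]
  27. access lemon: MISS, evict eel(c=1). Cache: [lemon(c=1) ram(c=6)]
  28. access eel: MISS, evict lemon(c=1). Cache: [eel(c=1) ram(c=6)]
  29. access pear: MISS, evict eel(c=1). Cache: [pear(c=1) ram(c=6)]
  30. access pear: HIT, count now 2. Cache: [pear(c=2) ram(c=6)]
  31. access lemon: MISS, evict pear(c=2). Cache: [lemon(c=1) ram(c=6)]
  32. access ram: HIT, count now 7. Cache: [lemon(c=1) ram(c=7)]
  33. access lemon: HIT, count now 2. Cache: [lemon(c=2) ram(c=7)]
  34. access lemon: HIT, count now 3. Cache: [lemon(c=3) ram(c=7)]
Total: 17 hits, 17 misses, 15 evictions

Answer: lemon ram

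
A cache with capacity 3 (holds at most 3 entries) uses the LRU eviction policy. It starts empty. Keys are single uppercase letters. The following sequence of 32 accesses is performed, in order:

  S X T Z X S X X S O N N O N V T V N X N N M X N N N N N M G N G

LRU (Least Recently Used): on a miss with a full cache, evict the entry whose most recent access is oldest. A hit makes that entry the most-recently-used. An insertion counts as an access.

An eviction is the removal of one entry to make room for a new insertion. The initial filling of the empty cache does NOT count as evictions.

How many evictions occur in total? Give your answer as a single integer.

Answer: 9

Derivation:
LRU simulation (capacity=3):
  1. access S: MISS. Cache (LRU->MRU): [S]
  2. access X: MISS. Cache (LRU->MRU): [S X]
  3. access T: MISS. Cache (LRU->MRU): [S X T]
  4. access Z: MISS, evict S. Cache (LRU->MRU): [X T Z]
  5. access X: HIT. Cache (LRU->MRU): [T Z X]
  6. access S: MISS, evict T. Cache (LRU->MRU): [Z X S]
  7. access X: HIT. Cache (LRU->MRU): [Z S X]
  8. access X: HIT. Cache (LRU->MRU): [Z S X]
  9. access S: HIT. Cache (LRU->MRU): [Z X S]
  10. access O: MISS, evict Z. Cache (LRU->MRU): [X S O]
  11. access N: MISS, evict X. Cache (LRU->MRU): [S O N]
  12. access N: HIT. Cache (LRU->MRU): [S O N]
  13. access O: HIT. Cache (LRU->MRU): [S N O]
  14. access N: HIT. Cache (LRU->MRU): [S O N]
  15. access V: MISS, evict S. Cache (LRU->MRU): [O N V]
  16. access T: MISS, evict O. Cache (LRU->MRU): [N V T]
  17. access V: HIT. Cache (LRU->MRU): [N T V]
  18. access N: HIT. Cache (LRU->MRU): [T V N]
  19. access X: MISS, evict T. Cache (LRU->MRU): [V N X]
  20. access N: HIT. Cache (LRU->MRU): [V X N]
  21. access N: HIT. Cache (LRU->MRU): [V X N]
  22. access M: MISS, evict V. Cache (LRU->MRU): [X N M]
  23. access X: HIT. Cache (LRU->MRU): [N M X]
  24. access N: HIT. Cache (LRU->MRU): [M X N]
  25. access N: HIT. Cache (LRU->MRU): [M X N]
  26. access N: HIT. Cache (LRU->MRU): [M X N]
  27. access N: HIT. Cache (LRU->MRU): [M X N]
  28. access N: HIT. Cache (LRU->MRU): [M X N]
  29. access M: HIT. Cache (LRU->MRU): [X N M]
  30. access G: MISS, evict X. Cache (LRU->MRU): [N M G]
  31. access N: HIT. Cache (LRU->MRU): [M G N]
  32. access G: HIT. Cache (LRU->MRU): [M N G]
Total: 20 hits, 12 misses, 9 evictions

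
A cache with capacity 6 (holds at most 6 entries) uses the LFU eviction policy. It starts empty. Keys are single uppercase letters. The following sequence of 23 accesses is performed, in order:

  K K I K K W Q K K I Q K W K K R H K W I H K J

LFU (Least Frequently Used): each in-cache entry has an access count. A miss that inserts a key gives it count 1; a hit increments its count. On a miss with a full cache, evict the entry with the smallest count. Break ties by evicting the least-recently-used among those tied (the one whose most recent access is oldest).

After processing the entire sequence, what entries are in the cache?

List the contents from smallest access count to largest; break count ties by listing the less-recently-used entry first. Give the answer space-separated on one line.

Answer: J Q H W I K

Derivation:
LFU simulation (capacity=6):
  1. access K: MISS. Cache: [K(c=1)]
  2. access K: HIT, count now 2. Cache: [K(c=2)]
  3. access I: MISS. Cache: [I(c=1) K(c=2)]
  4. access K: HIT, count now 3. Cache: [I(c=1) K(c=3)]
  5. access K: HIT, count now 4. Cache: [I(c=1) K(c=4)]
  6. access W: MISS. Cache: [I(c=1) W(c=1) K(c=4)]
  7. access Q: MISS. Cache: [I(c=1) W(c=1) Q(c=1) K(c=4)]
  8. access K: HIT, count now 5. Cache: [I(c=1) W(c=1) Q(c=1) K(c=5)]
  9. access K: HIT, count now 6. Cache: [I(c=1) W(c=1) Q(c=1) K(c=6)]
  10. access I: HIT, count now 2. Cache: [W(c=1) Q(c=1) I(c=2) K(c=6)]
  11. access Q: HIT, count now 2. Cache: [W(c=1) I(c=2) Q(c=2) K(c=6)]
  12. access K: HIT, count now 7. Cache: [W(c=1) I(c=2) Q(c=2) K(c=7)]
  13. access W: HIT, count now 2. Cache: [I(c=2) Q(c=2) W(c=2) K(c=7)]
  14. access K: HIT, count now 8. Cache: [I(c=2) Q(c=2) W(c=2) K(c=8)]
  15. access K: HIT, count now 9. Cache: [I(c=2) Q(c=2) W(c=2) K(c=9)]
  16. access R: MISS. Cache: [R(c=1) I(c=2) Q(c=2) W(c=2) K(c=9)]
  17. access H: MISS. Cache: [R(c=1) H(c=1) I(c=2) Q(c=2) W(c=2) K(c=9)]
  18. access K: HIT, count now 10. Cache: [R(c=1) H(c=1) I(c=2) Q(c=2) W(c=2) K(c=10)]
  19. access W: HIT, count now 3. Cache: [R(c=1) H(c=1) I(c=2) Q(c=2) W(c=3) K(c=10)]
  20. access I: HIT, count now 3. Cache: [R(c=1) H(c=1) Q(c=2) W(c=3) I(c=3) K(c=10)]
  21. access H: HIT, count now 2. Cache: [R(c=1) Q(c=2) H(c=2) W(c=3) I(c=3) K(c=10)]
  22. access K: HIT, count now 11. Cache: [R(c=1) Q(c=2) H(c=2) W(c=3) I(c=3) K(c=11)]
  23. access J: MISS, evict R(c=1). Cache: [J(c=1) Q(c=2) H(c=2) W(c=3) I(c=3) K(c=11)]
Total: 16 hits, 7 misses, 1 evictions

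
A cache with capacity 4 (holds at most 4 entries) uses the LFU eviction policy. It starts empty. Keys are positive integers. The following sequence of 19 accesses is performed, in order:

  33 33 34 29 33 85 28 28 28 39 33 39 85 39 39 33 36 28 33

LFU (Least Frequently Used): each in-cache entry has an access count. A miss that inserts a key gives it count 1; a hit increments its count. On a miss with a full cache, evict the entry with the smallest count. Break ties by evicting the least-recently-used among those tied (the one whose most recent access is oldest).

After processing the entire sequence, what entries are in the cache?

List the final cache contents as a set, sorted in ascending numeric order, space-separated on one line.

Answer: 28 33 36 39

Derivation:
LFU simulation (capacity=4):
  1. access 33: MISS. Cache: [33(c=1)]
  2. access 33: HIT, count now 2. Cache: [33(c=2)]
  3. access 34: MISS. Cache: [34(c=1) 33(c=2)]
  4. access 29: MISS. Cache: [34(c=1) 29(c=1) 33(c=2)]
  5. access 33: HIT, count now 3. Cache: [34(c=1) 29(c=1) 33(c=3)]
  6. access 85: MISS. Cache: [34(c=1) 29(c=1) 85(c=1) 33(c=3)]
  7. access 28: MISS, evict 34(c=1). Cache: [29(c=1) 85(c=1) 28(c=1) 33(c=3)]
  8. access 28: HIT, count now 2. Cache: [29(c=1) 85(c=1) 28(c=2) 33(c=3)]
  9. access 28: HIT, count now 3. Cache: [29(c=1) 85(c=1) 33(c=3) 28(c=3)]
  10. access 39: MISS, evict 29(c=1). Cache: [85(c=1) 39(c=1) 33(c=3) 28(c=3)]
  11. access 33: HIT, count now 4. Cache: [85(c=1) 39(c=1) 28(c=3) 33(c=4)]
  12. access 39: HIT, count now 2. Cache: [85(c=1) 39(c=2) 28(c=3) 33(c=4)]
  13. access 85: HIT, count now 2. Cache: [39(c=2) 85(c=2) 28(c=3) 33(c=4)]
  14. access 39: HIT, count now 3. Cache: [85(c=2) 28(c=3) 39(c=3) 33(c=4)]
  15. access 39: HIT, count now 4. Cache: [85(c=2) 28(c=3) 33(c=4) 39(c=4)]
  16. access 33: HIT, count now 5. Cache: [85(c=2) 28(c=3) 39(c=4) 33(c=5)]
  17. access 36: MISS, evict 85(c=2). Cache: [36(c=1) 28(c=3) 39(c=4) 33(c=5)]
  18. access 28: HIT, count now 4. Cache: [36(c=1) 39(c=4) 28(c=4) 33(c=5)]
  19. access 33: HIT, count now 6. Cache: [36(c=1) 39(c=4) 28(c=4) 33(c=6)]
Total: 12 hits, 7 misses, 3 evictions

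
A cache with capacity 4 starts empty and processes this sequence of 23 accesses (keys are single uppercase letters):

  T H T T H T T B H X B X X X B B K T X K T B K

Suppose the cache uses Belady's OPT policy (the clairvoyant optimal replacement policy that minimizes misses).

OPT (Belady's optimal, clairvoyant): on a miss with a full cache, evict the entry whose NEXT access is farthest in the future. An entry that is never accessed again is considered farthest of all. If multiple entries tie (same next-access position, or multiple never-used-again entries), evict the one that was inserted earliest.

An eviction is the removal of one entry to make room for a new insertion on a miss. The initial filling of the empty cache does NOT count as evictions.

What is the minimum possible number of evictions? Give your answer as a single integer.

Answer: 1

Derivation:
OPT (Belady) simulation (capacity=4):
  1. access T: MISS. Cache: [T]
  2. access H: MISS. Cache: [T H]
  3. access T: HIT. Next use of T: step 4. Cache: [T H]
  4. access T: HIT. Next use of T: step 6. Cache: [T H]
  5. access H: HIT. Next use of H: step 9. Cache: [T H]
  6. access T: HIT. Next use of T: step 7. Cache: [T H]
  7. access T: HIT. Next use of T: step 18. Cache: [T H]
  8. access B: MISS. Cache: [T H B]
  9. access H: HIT. Next use of H: never. Cache: [T H B]
  10. access X: MISS. Cache: [T H B X]
  11. access B: HIT. Next use of B: step 15. Cache: [T H B X]
  12. access X: HIT. Next use of X: step 13. Cache: [T H B X]
  13. access X: HIT. Next use of X: step 14. Cache: [T H B X]
  14. access X: HIT. Next use of X: step 19. Cache: [T H B X]
  15. access B: HIT. Next use of B: step 16. Cache: [T H B X]
  16. access B: HIT. Next use of B: step 22. Cache: [T H B X]
  17. access K: MISS, evict H (next use: never). Cache: [T B X K]
  18. access T: HIT. Next use of T: step 21. Cache: [T B X K]
  19. access X: HIT. Next use of X: never. Cache: [T B X K]
  20. access K: HIT. Next use of K: step 23. Cache: [T B X K]
  21. access T: HIT. Next use of T: never. Cache: [T B X K]
  22. access B: HIT. Next use of B: never. Cache: [T B X K]
  23. access K: HIT. Next use of K: never. Cache: [T B X K]
Total: 18 hits, 5 misses, 1 evictions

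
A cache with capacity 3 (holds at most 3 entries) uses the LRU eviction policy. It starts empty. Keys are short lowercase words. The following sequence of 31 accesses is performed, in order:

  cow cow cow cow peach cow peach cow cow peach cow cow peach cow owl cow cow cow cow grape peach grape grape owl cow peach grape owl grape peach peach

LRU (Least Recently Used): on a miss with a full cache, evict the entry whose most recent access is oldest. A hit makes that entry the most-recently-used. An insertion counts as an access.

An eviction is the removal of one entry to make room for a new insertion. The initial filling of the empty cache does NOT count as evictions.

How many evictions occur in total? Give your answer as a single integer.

Answer: 7

Derivation:
LRU simulation (capacity=3):
  1. access cow: MISS. Cache (LRU->MRU): [cow]
  2. access cow: HIT. Cache (LRU->MRU): [cow]
  3. access cow: HIT. Cache (LRU->MRU): [cow]
  4. access cow: HIT. Cache (LRU->MRU): [cow]
  5. access peach: MISS. Cache (LRU->MRU): [cow peach]
  6. access cow: HIT. Cache (LRU->MRU): [peach cow]
  7. access peach: HIT. Cache (LRU->MRU): [cow peach]
  8. access cow: HIT. Cache (LRU->MRU): [peach cow]
  9. access cow: HIT. Cache (LRU->MRU): [peach cow]
  10. access peach: HIT. Cache (LRU->MRU): [cow peach]
  11. access cow: HIT. Cache (LRU->MRU): [peach cow]
  12. access cow: HIT. Cache (LRU->MRU): [peach cow]
  13. access peach: HIT. Cache (LRU->MRU): [cow peach]
  14. access cow: HIT. Cache (LRU->MRU): [peach cow]
  15. access owl: MISS. Cache (LRU->MRU): [peach cow owl]
  16. access cow: HIT. Cache (LRU->MRU): [peach owl cow]
  17. access cow: HIT. Cache (LRU->MRU): [peach owl cow]
  18. access cow: HIT. Cache (LRU->MRU): [peach owl cow]
  19. access cow: HIT. Cache (LRU->MRU): [peach owl cow]
  20. access grape: MISS, evict peach. Cache (LRU->MRU): [owl cow grape]
  21. access peach: MISS, evict owl. Cache (LRU->MRU): [cow grape peach]
  22. access grape: HIT. Cache (LRU->MRU): [cow peach grape]
  23. access grape: HIT. Cache (LRU->MRU): [cow peach grape]
  24. access owl: MISS, evict cow. Cache (LRU->MRU): [peach grape owl]
  25. access cow: MISS, evict peach. Cache (LRU->MRU): [grape owl cow]
  26. access peach: MISS, evict grape. Cache (LRU->MRU): [owl cow peach]
  27. access grape: MISS, evict owl. Cache (LRU->MRU): [cow peach grape]
  28. access owl: MISS, evict cow. Cache (LRU->MRU): [peach grape owl]
  29. access grape: HIT. Cache (LRU->MRU): [peach owl grape]
  30. access peach: HIT. Cache (LRU->MRU): [owl grape peach]
  31. access peach: HIT. Cache (LRU->MRU): [owl grape peach]
Total: 21 hits, 10 misses, 7 evictions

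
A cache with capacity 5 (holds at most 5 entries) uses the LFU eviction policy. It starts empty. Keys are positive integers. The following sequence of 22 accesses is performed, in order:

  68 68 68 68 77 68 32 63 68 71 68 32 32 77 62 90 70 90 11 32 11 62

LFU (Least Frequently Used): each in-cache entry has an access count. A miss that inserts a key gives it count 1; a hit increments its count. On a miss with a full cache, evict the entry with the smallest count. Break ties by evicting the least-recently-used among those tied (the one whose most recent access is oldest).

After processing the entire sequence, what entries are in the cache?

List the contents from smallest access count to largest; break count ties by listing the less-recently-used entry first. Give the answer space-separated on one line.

Answer: 62 90 11 32 68

Derivation:
LFU simulation (capacity=5):
  1. access 68: MISS. Cache: [68(c=1)]
  2. access 68: HIT, count now 2. Cache: [68(c=2)]
  3. access 68: HIT, count now 3. Cache: [68(c=3)]
  4. access 68: HIT, count now 4. Cache: [68(c=4)]
  5. access 77: MISS. Cache: [77(c=1) 68(c=4)]
  6. access 68: HIT, count now 5. Cache: [77(c=1) 68(c=5)]
  7. access 32: MISS. Cache: [77(c=1) 32(c=1) 68(c=5)]
  8. access 63: MISS. Cache: [77(c=1) 32(c=1) 63(c=1) 68(c=5)]
  9. access 68: HIT, count now 6. Cache: [77(c=1) 32(c=1) 63(c=1) 68(c=6)]
  10. access 71: MISS. Cache: [77(c=1) 32(c=1) 63(c=1) 71(c=1) 68(c=6)]
  11. access 68: HIT, count now 7. Cache: [77(c=1) 32(c=1) 63(c=1) 71(c=1) 68(c=7)]
  12. access 32: HIT, count now 2. Cache: [77(c=1) 63(c=1) 71(c=1) 32(c=2) 68(c=7)]
  13. access 32: HIT, count now 3. Cache: [77(c=1) 63(c=1) 71(c=1) 32(c=3) 68(c=7)]
  14. access 77: HIT, count now 2. Cache: [63(c=1) 71(c=1) 77(c=2) 32(c=3) 68(c=7)]
  15. access 62: MISS, evict 63(c=1). Cache: [71(c=1) 62(c=1) 77(c=2) 32(c=3) 68(c=7)]
  16. access 90: MISS, evict 71(c=1). Cache: [62(c=1) 90(c=1) 77(c=2) 32(c=3) 68(c=7)]
  17. access 70: MISS, evict 62(c=1). Cache: [90(c=1) 70(c=1) 77(c=2) 32(c=3) 68(c=7)]
  18. access 90: HIT, count now 2. Cache: [70(c=1) 77(c=2) 90(c=2) 32(c=3) 68(c=7)]
  19. access 11: MISS, evict 70(c=1). Cache: [11(c=1) 77(c=2) 90(c=2) 32(c=3) 68(c=7)]
  20. access 32: HIT, count now 4. Cache: [11(c=1) 77(c=2) 90(c=2) 32(c=4) 68(c=7)]
  21. access 11: HIT, count now 2. Cache: [77(c=2) 90(c=2) 11(c=2) 32(c=4) 68(c=7)]
  22. access 62: MISS, evict 77(c=2). Cache: [62(c=1) 90(c=2) 11(c=2) 32(c=4) 68(c=7)]
Total: 12 hits, 10 misses, 5 evictions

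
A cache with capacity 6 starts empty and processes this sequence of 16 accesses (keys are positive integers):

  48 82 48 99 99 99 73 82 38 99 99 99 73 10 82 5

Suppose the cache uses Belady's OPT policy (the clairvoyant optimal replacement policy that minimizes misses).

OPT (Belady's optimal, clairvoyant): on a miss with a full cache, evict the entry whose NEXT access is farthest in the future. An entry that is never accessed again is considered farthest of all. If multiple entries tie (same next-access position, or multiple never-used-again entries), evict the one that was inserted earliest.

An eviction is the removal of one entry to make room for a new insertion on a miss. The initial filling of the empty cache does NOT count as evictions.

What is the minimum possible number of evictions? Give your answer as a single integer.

OPT (Belady) simulation (capacity=6):
  1. access 48: MISS. Cache: [48]
  2. access 82: MISS. Cache: [48 82]
  3. access 48: HIT. Next use of 48: never. Cache: [48 82]
  4. access 99: MISS. Cache: [48 82 99]
  5. access 99: HIT. Next use of 99: step 6. Cache: [48 82 99]
  6. access 99: HIT. Next use of 99: step 10. Cache: [48 82 99]
  7. access 73: MISS. Cache: [48 82 99 73]
  8. access 82: HIT. Next use of 82: step 15. Cache: [48 82 99 73]
  9. access 38: MISS. Cache: [48 82 99 73 38]
  10. access 99: HIT. Next use of 99: step 11. Cache: [48 82 99 73 38]
  11. access 99: HIT. Next use of 99: step 12. Cache: [48 82 99 73 38]
  12. access 99: HIT. Next use of 99: never. Cache: [48 82 99 73 38]
  13. access 73: HIT. Next use of 73: never. Cache: [48 82 99 73 38]
  14. access 10: MISS. Cache: [48 82 99 73 38 10]
  15. access 82: HIT. Next use of 82: never. Cache: [48 82 99 73 38 10]
  16. access 5: MISS, evict 48 (next use: never). Cache: [82 99 73 38 10 5]
Total: 9 hits, 7 misses, 1 evictions

Answer: 1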